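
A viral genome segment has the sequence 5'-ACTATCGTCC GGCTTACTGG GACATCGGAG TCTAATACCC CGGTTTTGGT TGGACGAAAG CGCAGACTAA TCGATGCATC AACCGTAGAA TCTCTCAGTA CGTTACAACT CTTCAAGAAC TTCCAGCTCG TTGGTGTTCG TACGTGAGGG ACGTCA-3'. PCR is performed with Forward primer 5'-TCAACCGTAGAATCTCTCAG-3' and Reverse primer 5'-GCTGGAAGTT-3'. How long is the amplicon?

49 bp

Forward primer TCAACCGTAGAATCTCTCAG is found on the top strand at positions 79–98.
Taking the reverse complement of GCTGGAAGTT gives AACTTCCAGC, found at positions 118–127 on the template; the primer anneals here to the top strand with its 3' end pointing upstream.
Product length = (reverse-primer end) − (forward-primer start) + 1 = 127 − 79 + 1 = 49 bp.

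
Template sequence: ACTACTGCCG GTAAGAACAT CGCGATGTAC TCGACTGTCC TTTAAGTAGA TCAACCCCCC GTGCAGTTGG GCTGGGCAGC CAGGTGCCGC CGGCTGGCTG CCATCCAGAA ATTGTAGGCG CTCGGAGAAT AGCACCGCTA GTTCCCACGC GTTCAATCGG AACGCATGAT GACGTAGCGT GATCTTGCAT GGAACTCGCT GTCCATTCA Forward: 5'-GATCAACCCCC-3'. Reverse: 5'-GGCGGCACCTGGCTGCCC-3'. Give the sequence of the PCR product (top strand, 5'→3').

5'-GATCAACCCCCCGTGCAGTTGGGCTGGGCAGCCAGGTGCCGCC-3'

Scanning the template, GATCAACCCCC occurs at positions 49–59; this primer anneals to the bottom strand there with its 3' end pointing downstream.
Reverse complement of the reverse primer: GGGCAGCCAGGTGCCGCC. This occurs on the top strand at positions 74–91.
The product is the template from position 49 through 91 (43 bp).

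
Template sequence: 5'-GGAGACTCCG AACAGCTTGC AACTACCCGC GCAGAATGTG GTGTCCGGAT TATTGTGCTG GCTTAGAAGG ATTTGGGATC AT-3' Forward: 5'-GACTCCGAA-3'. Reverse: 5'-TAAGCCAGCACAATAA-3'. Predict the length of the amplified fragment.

62 bp

The forward primer matches the template at positions 4–12.
Taking the reverse complement of TAAGCCAGCACAATAA gives TTATTGTGCTGGCTTA, found at positions 50–65 on the template; the primer anneals here to the top strand with its 3' end pointing upstream.
The product runs from position 4 to position 65, so its length is 65 − 4 + 1 = 62 bp.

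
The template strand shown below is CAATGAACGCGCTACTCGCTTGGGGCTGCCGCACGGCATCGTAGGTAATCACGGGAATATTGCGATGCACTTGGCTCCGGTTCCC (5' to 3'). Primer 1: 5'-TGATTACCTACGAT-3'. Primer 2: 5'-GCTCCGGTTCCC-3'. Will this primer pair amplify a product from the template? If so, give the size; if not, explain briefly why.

No product — the primers' 3' ends point away from each other.

Primer 1 (TGATTACCTACGAT) has reverse complement ATCGTAGGTAATCA, which matches the top strand at positions 38–51; primer 1 anneals to the top strand there with its 3' end pointing upstream toward position 38.
Primer 2 (GCTCCGGTTCCC) matches the top strand directly at positions 74–85; it anneals to the bottom strand with its 3' end pointing downstream toward position 85.
The 3' ends diverge (primer 1 extends toward position 1, primer 2 toward position 85), so the primers never converge on a shared product.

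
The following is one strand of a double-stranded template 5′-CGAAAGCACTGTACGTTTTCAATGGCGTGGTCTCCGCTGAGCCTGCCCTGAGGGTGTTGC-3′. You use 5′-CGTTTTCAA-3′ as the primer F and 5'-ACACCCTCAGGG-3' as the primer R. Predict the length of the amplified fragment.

44 bp

Scanning the template, CGTTTTCAA occurs at positions 14–22; this primer anneals to the bottom strand there with its 3' end pointing downstream.
Reverse complement of the reverse primer: CCCTGAGGGTGT. This occurs on the top strand at positions 46–57.
Product length = (reverse-primer end) − (forward-primer start) + 1 = 57 − 14 + 1 = 44 bp.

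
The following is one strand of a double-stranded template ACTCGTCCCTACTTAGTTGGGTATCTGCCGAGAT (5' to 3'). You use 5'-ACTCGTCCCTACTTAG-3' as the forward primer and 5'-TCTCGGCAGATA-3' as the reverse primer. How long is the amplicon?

The forward primer matches the template at positions 1–16.
The reverse primer's reverse complement is TATCTGCCGAGA, which matches the template at positions 22–33.
Amplicon spans positions 1–33: 33 bp.

33 bp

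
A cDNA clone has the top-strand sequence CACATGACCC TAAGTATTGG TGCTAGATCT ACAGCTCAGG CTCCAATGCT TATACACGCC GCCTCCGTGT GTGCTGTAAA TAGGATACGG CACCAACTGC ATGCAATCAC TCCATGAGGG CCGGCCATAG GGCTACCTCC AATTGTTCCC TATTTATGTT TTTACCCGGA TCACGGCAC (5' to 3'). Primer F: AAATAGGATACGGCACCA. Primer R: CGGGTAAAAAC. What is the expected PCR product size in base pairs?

91 bp

Forward primer AAATAGGATACGGCACCA is found on the top strand at positions 78–95.
The reverse primer's reverse complement is GTTTTTACCCG, which matches the template at positions 158–168.
The product runs from position 78 to position 168, so its length is 168 − 78 + 1 = 91 bp.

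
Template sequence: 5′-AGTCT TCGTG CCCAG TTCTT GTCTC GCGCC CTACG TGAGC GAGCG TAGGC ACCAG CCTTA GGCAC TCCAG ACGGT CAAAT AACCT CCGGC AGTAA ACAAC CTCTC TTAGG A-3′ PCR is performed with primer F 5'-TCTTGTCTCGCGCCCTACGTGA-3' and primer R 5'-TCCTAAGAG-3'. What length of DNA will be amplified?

95 bp

The forward primer matches the template at positions 17–38.
Taking the reverse complement of TCCTAAGAG gives CTCTTAGGA, found at positions 103–111 on the template; the primer anneals here to the top strand with its 3' end pointing upstream.
Amplicon spans positions 17–111: 95 bp.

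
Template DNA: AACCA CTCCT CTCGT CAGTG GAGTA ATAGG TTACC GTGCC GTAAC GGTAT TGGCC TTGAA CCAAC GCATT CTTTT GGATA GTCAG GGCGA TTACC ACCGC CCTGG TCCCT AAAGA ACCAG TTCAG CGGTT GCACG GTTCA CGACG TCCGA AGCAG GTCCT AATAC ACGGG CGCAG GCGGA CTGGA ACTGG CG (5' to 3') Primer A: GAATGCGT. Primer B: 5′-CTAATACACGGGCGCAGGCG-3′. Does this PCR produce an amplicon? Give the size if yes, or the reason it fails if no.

Primer A (GAATGCGT) has reverse complement ACGCATTC, which matches the top strand at positions 64–71; primer A anneals to the top strand there with its 3' end pointing upstream toward position 64.
Primer B (CTAATACACGGGCGCAGGCG) matches the top strand directly at positions 159–178; it anneals to the bottom strand with its 3' end pointing downstream toward position 178.
The 3' ends diverge (primer A extends toward position 1, primer B toward position 192), so the primers never converge on a shared product.

No product — the primers' 3' ends point away from each other.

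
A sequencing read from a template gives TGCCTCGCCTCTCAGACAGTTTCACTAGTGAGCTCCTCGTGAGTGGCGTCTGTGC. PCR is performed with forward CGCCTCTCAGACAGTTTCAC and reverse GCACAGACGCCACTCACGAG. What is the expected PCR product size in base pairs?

50 bp

Forward primer CGCCTCTCAGACAGTTTCAC is found on the top strand at positions 6–25.
Reverse complement of the reverse primer: CTCGTGAGTGGCGTCTGTGC. This occurs on the top strand at positions 36–55.
Amplicon spans positions 6–55: 50 bp.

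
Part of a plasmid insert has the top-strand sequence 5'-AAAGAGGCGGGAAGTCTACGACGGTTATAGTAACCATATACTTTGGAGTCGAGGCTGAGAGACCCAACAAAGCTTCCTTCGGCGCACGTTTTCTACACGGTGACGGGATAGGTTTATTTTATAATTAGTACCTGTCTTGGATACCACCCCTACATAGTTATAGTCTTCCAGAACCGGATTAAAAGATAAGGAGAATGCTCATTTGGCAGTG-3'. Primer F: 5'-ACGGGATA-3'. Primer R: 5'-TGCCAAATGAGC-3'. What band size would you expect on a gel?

106 bp

Scanning the template, ACGGGATA occurs at positions 103–110; this primer anneals to the bottom strand there with its 3' end pointing downstream.
Taking the reverse complement of TGCCAAATGAGC gives GCTCATTTGGCA, found at positions 197–208 on the template; the primer anneals here to the top strand with its 3' end pointing upstream.
Product length = (reverse-primer end) − (forward-primer start) + 1 = 208 − 103 + 1 = 106 bp.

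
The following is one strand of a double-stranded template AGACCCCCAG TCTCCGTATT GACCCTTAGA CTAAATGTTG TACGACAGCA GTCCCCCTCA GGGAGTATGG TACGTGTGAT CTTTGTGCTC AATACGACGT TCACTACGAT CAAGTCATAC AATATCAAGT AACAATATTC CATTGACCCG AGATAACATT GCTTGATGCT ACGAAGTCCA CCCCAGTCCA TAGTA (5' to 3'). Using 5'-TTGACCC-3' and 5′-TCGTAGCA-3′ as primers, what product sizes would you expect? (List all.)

156 bp, 32 bp

The forward primer TTGACCC matches the top strand at positions 19–25, 143–149.
The reverse primer's reverse complement is TGCTACGA, matching at positions 167–174.
Each forward site pairs with the reverse site to give a product ending at position 174: sizes 156, 32 bp.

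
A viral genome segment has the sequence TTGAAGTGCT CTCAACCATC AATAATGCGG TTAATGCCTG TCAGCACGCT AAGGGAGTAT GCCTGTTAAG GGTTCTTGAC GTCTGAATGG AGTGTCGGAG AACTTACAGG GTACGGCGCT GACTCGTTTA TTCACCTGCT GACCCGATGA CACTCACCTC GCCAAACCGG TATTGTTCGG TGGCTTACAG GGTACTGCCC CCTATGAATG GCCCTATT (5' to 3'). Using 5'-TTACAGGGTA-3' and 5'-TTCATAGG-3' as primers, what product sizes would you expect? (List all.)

105 bp, 24 bp

The forward primer TTACAGGGTA matches the top strand at positions 104–113, 185–194.
The reverse primer's reverse complement is CCTATGAA, matching at positions 201–208.
Each forward site pairs with the reverse site to give a product ending at position 208: sizes 105, 24 bp.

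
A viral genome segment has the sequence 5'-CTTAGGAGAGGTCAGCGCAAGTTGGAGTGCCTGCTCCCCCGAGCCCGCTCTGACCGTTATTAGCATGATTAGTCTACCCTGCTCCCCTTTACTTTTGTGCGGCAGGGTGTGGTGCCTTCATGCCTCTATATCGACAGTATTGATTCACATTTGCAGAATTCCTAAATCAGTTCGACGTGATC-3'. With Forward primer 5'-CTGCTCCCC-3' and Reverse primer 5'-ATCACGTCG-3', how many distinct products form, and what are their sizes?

Two products: 151 bp, 103 bp

The forward primer CTGCTCCCC matches the top strand at positions 31–39, 79–87.
The reverse primer's reverse complement is CGACGTGAT, matching at positions 173–181.
Each forward site pairs with the reverse site to give a product ending at position 181: sizes 151, 103 bp.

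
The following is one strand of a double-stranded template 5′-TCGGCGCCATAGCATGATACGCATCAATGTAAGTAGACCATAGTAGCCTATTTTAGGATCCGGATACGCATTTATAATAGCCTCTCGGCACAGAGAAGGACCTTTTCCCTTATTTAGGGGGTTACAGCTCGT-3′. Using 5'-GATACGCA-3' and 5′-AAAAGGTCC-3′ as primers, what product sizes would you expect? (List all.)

91 bp, 44 bp

The forward primer GATACGCA matches the top strand at positions 16–23, 63–70.
The reverse primer's reverse complement is GGACCTTTT, matching at positions 98–106.
Each forward site pairs with the reverse site to give a product ending at position 106: sizes 91, 44 bp.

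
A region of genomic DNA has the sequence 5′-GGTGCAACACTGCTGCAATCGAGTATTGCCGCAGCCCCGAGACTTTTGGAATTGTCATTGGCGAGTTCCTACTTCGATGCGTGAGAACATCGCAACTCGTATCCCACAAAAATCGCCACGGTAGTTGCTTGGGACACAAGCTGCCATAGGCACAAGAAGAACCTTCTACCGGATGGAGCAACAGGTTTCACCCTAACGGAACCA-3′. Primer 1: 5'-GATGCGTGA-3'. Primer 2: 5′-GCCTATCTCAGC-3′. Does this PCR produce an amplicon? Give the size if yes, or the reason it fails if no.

Primer 2 (GCCTATCTCAGC) does not match the top strand, and its reverse complement GCTGAGATAGGC does not match either.
With no annealing site for primer 2, no amplification occurs.

No product — primer 2 has no binding site in the template.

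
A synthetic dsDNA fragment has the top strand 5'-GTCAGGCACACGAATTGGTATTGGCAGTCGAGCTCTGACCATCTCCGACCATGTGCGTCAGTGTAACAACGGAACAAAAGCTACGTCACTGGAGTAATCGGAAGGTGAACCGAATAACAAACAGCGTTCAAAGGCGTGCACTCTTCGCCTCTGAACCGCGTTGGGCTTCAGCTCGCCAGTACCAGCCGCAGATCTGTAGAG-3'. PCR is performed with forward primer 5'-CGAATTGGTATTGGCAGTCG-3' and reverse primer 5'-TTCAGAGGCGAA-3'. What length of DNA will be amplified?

145 bp

The forward primer matches the template at positions 11–30.
The reverse primer's reverse complement is TTCGCCTCTGAA, which matches the template at positions 144–155.
Amplicon spans positions 11–155: 145 bp.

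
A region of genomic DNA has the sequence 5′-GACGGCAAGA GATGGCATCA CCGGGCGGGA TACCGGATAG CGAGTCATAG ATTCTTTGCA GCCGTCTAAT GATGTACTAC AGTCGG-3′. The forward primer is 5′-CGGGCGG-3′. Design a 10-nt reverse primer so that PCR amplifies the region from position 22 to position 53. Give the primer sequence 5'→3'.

5'-AATCTATGAC-3'

The product's 3' end on the top strand is position 53.
The reverse primer anneals to the top strand over positions 44–53, i.e. to GTCATAGATT.
Its sequence written 5'→3' is the reverse complement: AATCTATGAC.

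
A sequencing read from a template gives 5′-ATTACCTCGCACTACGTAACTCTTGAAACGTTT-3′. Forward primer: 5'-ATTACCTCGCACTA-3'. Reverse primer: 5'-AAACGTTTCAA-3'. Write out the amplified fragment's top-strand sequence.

The forward primer matches the template at positions 1–14.
The reverse primer's reverse complement is TTGAAACGTTT, which matches the template at positions 23–33.
The product is the template from position 1 through 33 (33 bp).

5'-ATTACCTCGCACTACGTAACTCTTGAAACGTTT-3'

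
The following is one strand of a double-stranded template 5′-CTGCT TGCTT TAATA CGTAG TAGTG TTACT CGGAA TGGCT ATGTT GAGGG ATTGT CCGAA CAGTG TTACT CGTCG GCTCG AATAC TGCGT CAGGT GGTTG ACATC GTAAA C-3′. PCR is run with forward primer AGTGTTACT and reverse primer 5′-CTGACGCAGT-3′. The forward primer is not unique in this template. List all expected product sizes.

72 bp, 32 bp

The forward primer AGTGTTACT matches the top strand at positions 22–30, 62–70.
The reverse primer's reverse complement is ACTGCGTCAG, matching at positions 84–93.
Each forward site pairs with the reverse site to give a product ending at position 93: sizes 72, 32 bp.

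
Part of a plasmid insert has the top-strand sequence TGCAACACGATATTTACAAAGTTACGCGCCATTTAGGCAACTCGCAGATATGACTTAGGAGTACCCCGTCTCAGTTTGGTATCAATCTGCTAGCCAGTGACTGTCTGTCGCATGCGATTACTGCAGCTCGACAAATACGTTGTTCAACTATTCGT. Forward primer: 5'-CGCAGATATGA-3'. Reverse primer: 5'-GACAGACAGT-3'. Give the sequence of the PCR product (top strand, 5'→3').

5'-CGCAGATATGACTTAGGAGTACCCCGTCTCAGTTTGGTATCAATCTGCTAGCCAGTGACTGTCTGTC-3'

Forward primer CGCAGATATGA is found on the top strand at positions 43–53.
The reverse primer's reverse complement is ACTGTCTGTC, which matches the template at positions 100–109.
The product is the template from position 43 through 109 (67 bp).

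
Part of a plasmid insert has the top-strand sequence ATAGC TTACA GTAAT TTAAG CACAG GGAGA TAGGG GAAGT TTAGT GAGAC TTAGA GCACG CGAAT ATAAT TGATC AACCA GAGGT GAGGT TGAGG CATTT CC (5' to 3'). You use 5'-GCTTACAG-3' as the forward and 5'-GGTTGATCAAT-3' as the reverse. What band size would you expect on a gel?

Forward primer GCTTACAG is found on the top strand at positions 4–11.
Taking the reverse complement of GGTTGATCAAT gives ATTGATCAACC, found at positions 69–79 on the template; the primer anneals here to the top strand with its 3' end pointing upstream.
Product length = (reverse-primer end) − (forward-primer start) + 1 = 79 − 4 + 1 = 76 bp.

76 bp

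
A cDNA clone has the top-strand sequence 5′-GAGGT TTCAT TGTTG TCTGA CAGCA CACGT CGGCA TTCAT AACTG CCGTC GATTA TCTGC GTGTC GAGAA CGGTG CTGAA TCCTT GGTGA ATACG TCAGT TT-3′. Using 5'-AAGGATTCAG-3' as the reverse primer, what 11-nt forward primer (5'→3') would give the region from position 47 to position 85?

5'-CGTCGATTATC-3'

The reverse primer's reverse complement CTGAATCCTT matches the template at positions 76–85; the product starts at position 47.
The forward primer is identical to the top strand over positions 47–57: CGTCGATTATC.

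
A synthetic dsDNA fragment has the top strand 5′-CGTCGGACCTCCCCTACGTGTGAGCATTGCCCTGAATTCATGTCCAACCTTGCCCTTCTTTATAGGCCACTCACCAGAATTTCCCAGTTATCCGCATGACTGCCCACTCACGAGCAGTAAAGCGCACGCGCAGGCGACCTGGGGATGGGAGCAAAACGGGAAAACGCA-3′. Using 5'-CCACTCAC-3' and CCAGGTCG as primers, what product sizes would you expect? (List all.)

76 bp, 39 bp

The forward primer CCACTCAC matches the top strand at positions 67–74, 104–111.
The reverse primer's reverse complement is CGACCTGG, matching at positions 135–142.
Each forward site pairs with the reverse site to give a product ending at position 142: sizes 76, 39 bp.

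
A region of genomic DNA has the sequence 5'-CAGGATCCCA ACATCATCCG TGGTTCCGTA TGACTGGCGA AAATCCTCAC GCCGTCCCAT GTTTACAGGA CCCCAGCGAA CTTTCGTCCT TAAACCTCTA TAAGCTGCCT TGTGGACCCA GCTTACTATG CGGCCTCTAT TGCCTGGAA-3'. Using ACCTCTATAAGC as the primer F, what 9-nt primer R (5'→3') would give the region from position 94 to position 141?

5'-AATAGAGGC-3'

The product's 3' end on the top strand is position 141.
The reverse primer anneals to the top strand over positions 133–141, i.e. to GCCTCTATT.
Its sequence written 5'→3' is the reverse complement: AATAGAGGC.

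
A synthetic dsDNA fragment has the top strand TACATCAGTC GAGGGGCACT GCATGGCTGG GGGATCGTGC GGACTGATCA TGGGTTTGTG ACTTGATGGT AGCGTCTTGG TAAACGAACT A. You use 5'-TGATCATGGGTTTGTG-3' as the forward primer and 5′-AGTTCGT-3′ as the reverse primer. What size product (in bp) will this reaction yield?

46 bp

Forward primer TGATCATGGGTTTGTG is found on the top strand at positions 45–60.
Reverse complement of the reverse primer: ACGAACT. This occurs on the top strand at positions 84–90.
The product runs from position 45 to position 90, so its length is 90 − 45 + 1 = 46 bp.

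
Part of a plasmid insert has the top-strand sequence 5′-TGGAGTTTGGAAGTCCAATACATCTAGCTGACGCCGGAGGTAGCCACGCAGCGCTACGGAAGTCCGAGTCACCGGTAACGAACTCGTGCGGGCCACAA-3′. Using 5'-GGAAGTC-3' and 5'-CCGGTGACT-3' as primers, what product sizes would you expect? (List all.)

67 bp, 18 bp

The forward primer GGAAGTC matches the top strand at positions 9–15, 58–64.
The reverse primer's reverse complement is AGTCACCGG, matching at positions 67–75.
Each forward site pairs with the reverse site to give a product ending at position 75: sizes 67, 18 bp.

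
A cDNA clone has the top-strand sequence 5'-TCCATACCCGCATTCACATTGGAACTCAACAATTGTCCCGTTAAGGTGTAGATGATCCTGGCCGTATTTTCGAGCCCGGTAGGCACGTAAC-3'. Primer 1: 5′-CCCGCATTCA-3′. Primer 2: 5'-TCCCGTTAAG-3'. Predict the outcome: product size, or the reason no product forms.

Primer 1 (CCCGCATTCA) matches the top strand at positions 7–16 (3' end points downstream).
Primer 2 (TCCCGTTAAG) also matches the top strand directly, at positions 36–45 — its reverse complement CTTAACGGGA is not present.
Both primers anneal to the bottom strand with 3' ends pointing the same way, so neither can prime synthesis back toward the other.

No product — both primers anneal to the same strand and extend in the same direction.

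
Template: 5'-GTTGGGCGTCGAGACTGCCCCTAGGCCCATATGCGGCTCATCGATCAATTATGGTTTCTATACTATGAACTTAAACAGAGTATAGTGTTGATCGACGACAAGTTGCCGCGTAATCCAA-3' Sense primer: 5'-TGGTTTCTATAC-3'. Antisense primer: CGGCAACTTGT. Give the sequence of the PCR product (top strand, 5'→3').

The forward primer matches the template at positions 52–63.
Reverse complement of the reverse primer: ACAAGTTGCCG. This occurs on the top strand at positions 98–108.
The product is the template from position 52 through 108 (57 bp).

5'-TGGTTTCTATACTATGAACTTAAACAGAGTATAGTGTTGATCGACGACAAGTTGCCG-3'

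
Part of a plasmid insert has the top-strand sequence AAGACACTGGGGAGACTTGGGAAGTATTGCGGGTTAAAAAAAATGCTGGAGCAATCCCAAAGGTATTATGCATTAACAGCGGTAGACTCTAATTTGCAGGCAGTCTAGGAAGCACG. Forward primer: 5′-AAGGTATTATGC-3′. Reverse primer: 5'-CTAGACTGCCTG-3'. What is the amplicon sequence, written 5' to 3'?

Scanning the template, AAGGTATTATGC occurs at positions 60–71; this primer anneals to the bottom strand there with its 3' end pointing downstream.
The reverse primer's reverse complement is CAGGCAGTCTAG, which matches the template at positions 97–108.
The product is the template from position 60 through 108 (49 bp).

5'-AAGGTATTATGCATTAACAGCGGTAGACTCTAATTTGCAGGCAGTCTAG-3'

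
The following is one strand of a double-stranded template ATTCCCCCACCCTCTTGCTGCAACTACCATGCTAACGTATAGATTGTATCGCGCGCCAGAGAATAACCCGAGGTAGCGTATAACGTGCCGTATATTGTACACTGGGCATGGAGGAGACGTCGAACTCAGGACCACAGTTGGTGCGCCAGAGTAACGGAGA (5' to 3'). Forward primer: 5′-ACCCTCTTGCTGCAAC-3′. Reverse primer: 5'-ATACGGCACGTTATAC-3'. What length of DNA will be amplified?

85 bp

Scanning the template, ACCCTCTTGCTGCAAC occurs at positions 9–24; this primer anneals to the bottom strand there with its 3' end pointing downstream.
Taking the reverse complement of ATACGGCACGTTATAC gives GTATAACGTGCCGTAT, found at positions 78–93 on the template; the primer anneals here to the top strand with its 3' end pointing upstream.
Amplicon spans positions 9–93: 85 bp.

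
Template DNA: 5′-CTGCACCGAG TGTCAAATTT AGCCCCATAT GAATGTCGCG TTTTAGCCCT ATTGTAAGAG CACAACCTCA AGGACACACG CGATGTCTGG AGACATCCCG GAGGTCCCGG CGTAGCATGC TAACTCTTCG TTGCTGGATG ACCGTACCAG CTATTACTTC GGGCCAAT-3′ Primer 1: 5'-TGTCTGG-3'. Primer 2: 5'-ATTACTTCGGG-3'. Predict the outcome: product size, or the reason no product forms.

No product — both primers anneal to the same strand and extend in the same direction.

Primer 1 (TGTCTGG) matches the top strand at positions 84–90 (3' end points downstream).
Primer 2 (ATTACTTCGGG) also matches the top strand directly, at positions 153–163 — its reverse complement CCCGAAGTAAT is not present.
Both primers anneal to the bottom strand with 3' ends pointing the same way, so neither can prime synthesis back toward the other.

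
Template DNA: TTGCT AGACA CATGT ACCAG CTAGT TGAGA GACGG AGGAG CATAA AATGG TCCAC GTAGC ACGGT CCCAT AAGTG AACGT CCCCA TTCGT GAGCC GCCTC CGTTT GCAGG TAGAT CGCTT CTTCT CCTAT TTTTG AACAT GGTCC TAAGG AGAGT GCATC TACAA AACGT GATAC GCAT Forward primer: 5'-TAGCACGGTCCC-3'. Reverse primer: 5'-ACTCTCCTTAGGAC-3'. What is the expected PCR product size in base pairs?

99 bp

Forward primer TAGCACGGTCCC is found on the top strand at positions 57–68.
The reverse primer's reverse complement is GTCCTAAGGAGAGT, which matches the template at positions 142–155.
The product runs from position 57 to position 155, so its length is 155 − 57 + 1 = 99 bp.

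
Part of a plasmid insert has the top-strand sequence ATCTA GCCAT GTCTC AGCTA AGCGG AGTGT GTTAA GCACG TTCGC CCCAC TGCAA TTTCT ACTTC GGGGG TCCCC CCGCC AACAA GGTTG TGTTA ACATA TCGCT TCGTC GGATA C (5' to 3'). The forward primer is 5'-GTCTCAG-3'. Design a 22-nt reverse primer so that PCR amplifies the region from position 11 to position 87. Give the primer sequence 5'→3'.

5'-CCTTGTTGGCGGGGGGACCCCC-3'

The product's 3' end on the top strand is position 87.
The reverse primer anneals to the top strand over positions 66–87, i.e. to GGGGGTCCCCCCGCCAACAAGG.
Its sequence written 5'→3' is the reverse complement: CCTTGTTGGCGGGGGGACCCCC.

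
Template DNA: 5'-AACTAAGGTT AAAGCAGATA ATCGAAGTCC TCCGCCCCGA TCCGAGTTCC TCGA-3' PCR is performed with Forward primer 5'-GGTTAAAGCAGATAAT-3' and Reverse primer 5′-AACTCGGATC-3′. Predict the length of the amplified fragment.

42 bp

Scanning the template, GGTTAAAGCAGATAAT occurs at positions 7–22; this primer anneals to the bottom strand there with its 3' end pointing downstream.
Reverse complement of the reverse primer: GATCCGAGTT. This occurs on the top strand at positions 39–48.
Product length = (reverse-primer end) − (forward-primer start) + 1 = 48 − 7 + 1 = 42 bp.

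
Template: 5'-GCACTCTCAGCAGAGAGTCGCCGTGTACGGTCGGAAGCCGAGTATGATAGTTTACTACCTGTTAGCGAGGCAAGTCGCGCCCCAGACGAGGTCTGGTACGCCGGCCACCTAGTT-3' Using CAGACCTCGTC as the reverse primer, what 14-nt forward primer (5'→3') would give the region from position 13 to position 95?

The reverse primer's reverse complement GACGAGGTCTG matches the template at positions 85–95; the product starts at position 13.
The forward primer is identical to the top strand over positions 13–26: GAGAGTCGCCGTGT.

5'-GAGAGTCGCCGTGT-3'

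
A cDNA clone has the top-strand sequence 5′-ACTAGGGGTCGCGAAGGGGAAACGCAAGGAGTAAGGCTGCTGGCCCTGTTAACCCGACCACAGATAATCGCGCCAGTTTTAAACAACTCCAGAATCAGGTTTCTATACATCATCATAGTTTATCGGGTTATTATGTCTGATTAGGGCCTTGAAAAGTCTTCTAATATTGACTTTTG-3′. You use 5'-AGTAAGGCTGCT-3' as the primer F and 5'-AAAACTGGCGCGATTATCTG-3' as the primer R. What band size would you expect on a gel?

The forward primer matches the template at positions 30–41.
The reverse primer's reverse complement is CAGATAATCGCGCCAGTTTT, which matches the template at positions 61–80.
The product runs from position 30 to position 80, so its length is 80 − 30 + 1 = 51 bp.

51 bp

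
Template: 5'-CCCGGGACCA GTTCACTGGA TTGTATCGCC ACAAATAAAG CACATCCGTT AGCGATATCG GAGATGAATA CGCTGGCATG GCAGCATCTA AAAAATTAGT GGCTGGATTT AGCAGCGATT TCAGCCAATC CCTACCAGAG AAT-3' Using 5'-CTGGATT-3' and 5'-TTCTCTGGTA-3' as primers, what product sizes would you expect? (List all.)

The forward primer CTGGATT matches the top strand at positions 16–22, 103–109.
The reverse primer's reverse complement is TACCAGAGAA, matching at positions 133–142.
Each forward site pairs with the reverse site to give a product ending at position 142: sizes 127, 40 bp.

127 bp, 40 bp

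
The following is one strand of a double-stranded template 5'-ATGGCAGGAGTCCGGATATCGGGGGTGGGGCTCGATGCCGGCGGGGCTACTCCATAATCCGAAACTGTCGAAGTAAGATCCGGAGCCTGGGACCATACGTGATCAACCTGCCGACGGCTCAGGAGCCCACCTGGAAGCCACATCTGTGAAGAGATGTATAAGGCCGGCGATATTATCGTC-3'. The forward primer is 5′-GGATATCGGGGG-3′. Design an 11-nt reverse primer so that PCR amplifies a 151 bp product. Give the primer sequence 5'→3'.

The forward primer binds at positions 14–25, so a 151 bp product ends at position 14 + 151 − 1 = 164.
The reverse primer anneals to the top strand over positions 154–164, i.e. to ATGTATAAGGC.
Its sequence written 5'→3' is the reverse complement: GCCTTATACAT.

5'-GCCTTATACAT-3'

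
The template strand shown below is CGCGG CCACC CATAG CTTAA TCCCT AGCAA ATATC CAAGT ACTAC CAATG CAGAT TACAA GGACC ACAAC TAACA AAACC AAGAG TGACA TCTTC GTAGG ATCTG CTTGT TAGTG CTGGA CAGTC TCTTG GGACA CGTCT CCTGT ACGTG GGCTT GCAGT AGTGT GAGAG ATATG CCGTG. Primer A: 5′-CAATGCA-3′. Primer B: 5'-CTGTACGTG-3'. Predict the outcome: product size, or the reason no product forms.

No product — both primers anneal to the same strand and extend in the same direction.

Primer A (CAATGCA) matches the top strand at positions 46–52 (3' end points downstream).
Primer B (CTGTACGTG) also matches the top strand directly, at positions 142–150 — its reverse complement CACGTACAG is not present.
Both primers anneal to the bottom strand with 3' ends pointing the same way, so neither can prime synthesis back toward the other.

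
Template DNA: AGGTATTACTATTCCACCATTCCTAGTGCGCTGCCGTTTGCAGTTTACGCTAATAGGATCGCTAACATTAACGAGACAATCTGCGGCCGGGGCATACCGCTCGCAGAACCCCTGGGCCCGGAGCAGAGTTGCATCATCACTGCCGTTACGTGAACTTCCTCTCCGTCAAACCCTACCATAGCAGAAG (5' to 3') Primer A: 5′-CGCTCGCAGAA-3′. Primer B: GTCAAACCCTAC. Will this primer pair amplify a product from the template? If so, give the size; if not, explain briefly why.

Primer A (CGCTCGCAGAA) matches the top strand at positions 98–108 (3' end points downstream).
Primer B (GTCAAACCCTAC) also matches the top strand directly, at positions 165–176 — its reverse complement GTAGGGTTTGAC is not present.
Both primers anneal to the bottom strand with 3' ends pointing the same way, so neither can prime synthesis back toward the other.

No product — both primers anneal to the same strand and extend in the same direction.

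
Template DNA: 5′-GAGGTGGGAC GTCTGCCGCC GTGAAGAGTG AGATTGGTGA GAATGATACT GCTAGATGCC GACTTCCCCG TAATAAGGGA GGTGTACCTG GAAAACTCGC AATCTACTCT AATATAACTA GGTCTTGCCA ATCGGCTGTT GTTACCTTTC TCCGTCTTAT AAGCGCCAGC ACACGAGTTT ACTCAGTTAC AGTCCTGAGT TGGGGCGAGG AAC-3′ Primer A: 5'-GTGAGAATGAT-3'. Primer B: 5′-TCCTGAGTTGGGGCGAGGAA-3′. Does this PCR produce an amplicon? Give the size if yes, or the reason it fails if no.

No product — both primers anneal to the same strand and extend in the same direction.

Primer A (GTGAGAATGAT) matches the top strand at positions 37–47 (3' end points downstream).
Primer B (TCCTGAGTTGGGGCGAGGAA) also matches the top strand directly, at positions 193–212 — its reverse complement TTCCTCGCCCCAACTCAGGA is not present.
Both primers anneal to the bottom strand with 3' ends pointing the same way, so neither can prime synthesis back toward the other.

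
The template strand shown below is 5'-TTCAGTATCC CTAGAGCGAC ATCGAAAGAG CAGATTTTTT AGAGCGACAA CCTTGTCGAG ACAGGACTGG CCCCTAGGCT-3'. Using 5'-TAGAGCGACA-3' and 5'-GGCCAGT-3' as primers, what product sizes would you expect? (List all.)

The forward primer TAGAGCGACA matches the top strand at positions 12–21, 40–49.
The reverse primer's reverse complement is ACTGGCC, matching at positions 66–72.
Each forward site pairs with the reverse site to give a product ending at position 72: sizes 61, 33 bp.

61 bp, 33 bp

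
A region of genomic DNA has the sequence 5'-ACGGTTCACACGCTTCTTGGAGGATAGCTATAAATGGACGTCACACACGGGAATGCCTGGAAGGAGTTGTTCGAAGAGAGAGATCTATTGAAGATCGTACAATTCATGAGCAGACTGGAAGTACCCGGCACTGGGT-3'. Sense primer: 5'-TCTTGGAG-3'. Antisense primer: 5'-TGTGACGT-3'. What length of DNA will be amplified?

Forward primer TCTTGGAG is found on the top strand at positions 15–22.
Taking the reverse complement of TGTGACGT gives ACGTCACA, found at positions 38–45 on the template; the primer anneals here to the top strand with its 3' end pointing upstream.
Product length = (reverse-primer end) − (forward-primer start) + 1 = 45 − 15 + 1 = 31 bp.

31 bp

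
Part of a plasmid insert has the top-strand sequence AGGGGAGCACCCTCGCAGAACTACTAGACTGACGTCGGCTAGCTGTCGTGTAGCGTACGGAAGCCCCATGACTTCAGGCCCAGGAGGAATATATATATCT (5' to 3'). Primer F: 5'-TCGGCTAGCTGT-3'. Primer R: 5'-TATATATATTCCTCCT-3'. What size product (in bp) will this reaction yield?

The forward primer matches the template at positions 35–46.
The reverse primer's reverse complement is AGGAGGAATATATATA, which matches the template at positions 82–97.
Amplicon spans positions 35–97: 63 bp.

63 bp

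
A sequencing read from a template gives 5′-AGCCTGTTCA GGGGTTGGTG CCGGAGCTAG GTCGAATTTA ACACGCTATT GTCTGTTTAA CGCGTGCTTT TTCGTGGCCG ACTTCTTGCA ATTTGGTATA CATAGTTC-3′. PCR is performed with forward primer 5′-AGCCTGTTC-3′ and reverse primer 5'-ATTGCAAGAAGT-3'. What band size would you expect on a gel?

The forward primer matches the template at positions 1–9.
Reverse complement of the reverse primer: ACTTCTTGCAAT. This occurs on the top strand at positions 81–92.
Product length = (reverse-primer end) − (forward-primer start) + 1 = 92 − 1 + 1 = 92 bp.

92 bp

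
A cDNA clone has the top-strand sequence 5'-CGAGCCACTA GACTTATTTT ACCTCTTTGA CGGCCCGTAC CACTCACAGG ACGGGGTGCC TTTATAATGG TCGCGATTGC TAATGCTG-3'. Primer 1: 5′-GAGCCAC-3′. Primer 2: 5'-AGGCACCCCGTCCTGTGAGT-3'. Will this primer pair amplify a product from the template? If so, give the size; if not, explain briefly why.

Primer 1 (GAGCCAC) matches the top strand at positions 2–8; it acts as a forward primer.
Primer 2's reverse complement is ACTCACAGGACGGGGTGCCT, matching the top strand at positions 42–61; it acts as a reverse primer.
The 3' ends face each other across positions 2–61, giving a 60 bp product.

Yes — a 60 bp product.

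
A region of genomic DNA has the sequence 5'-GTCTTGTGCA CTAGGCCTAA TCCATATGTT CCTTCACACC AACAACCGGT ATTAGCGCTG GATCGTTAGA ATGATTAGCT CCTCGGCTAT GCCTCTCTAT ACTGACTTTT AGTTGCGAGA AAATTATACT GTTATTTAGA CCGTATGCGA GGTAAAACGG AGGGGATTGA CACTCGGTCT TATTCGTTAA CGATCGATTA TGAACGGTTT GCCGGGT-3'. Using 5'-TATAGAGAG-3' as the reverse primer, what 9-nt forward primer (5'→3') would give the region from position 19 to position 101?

The reverse primer's reverse complement CTCTCTATA matches the template at positions 93–101; the product starts at position 19.
The forward primer is identical to the top strand over positions 19–27: AATCCATAT.

5'-AATCCATAT-3'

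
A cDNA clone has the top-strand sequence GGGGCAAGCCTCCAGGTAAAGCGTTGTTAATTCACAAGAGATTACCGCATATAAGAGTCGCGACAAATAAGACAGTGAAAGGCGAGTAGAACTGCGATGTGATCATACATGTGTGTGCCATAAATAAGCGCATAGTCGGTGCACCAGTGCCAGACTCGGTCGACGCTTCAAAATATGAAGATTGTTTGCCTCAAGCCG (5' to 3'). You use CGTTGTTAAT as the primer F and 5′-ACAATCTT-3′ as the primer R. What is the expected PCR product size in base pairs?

164 bp

The forward primer matches the template at positions 22–31.
Reverse complement of the reverse primer: AAGATTGT. This occurs on the top strand at positions 178–185.
Product length = (reverse-primer end) − (forward-primer start) + 1 = 185 − 22 + 1 = 164 bp.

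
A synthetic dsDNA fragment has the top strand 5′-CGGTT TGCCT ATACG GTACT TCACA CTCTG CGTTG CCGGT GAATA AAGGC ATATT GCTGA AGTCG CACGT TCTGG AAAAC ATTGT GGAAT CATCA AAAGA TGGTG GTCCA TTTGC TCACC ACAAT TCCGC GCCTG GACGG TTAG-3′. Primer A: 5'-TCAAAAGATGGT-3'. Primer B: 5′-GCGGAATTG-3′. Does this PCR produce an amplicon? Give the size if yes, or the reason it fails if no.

Primer A (TCAAAAGATGGT) matches the top strand at positions 93–104; it acts as a forward primer.
Primer B's reverse complement is CAATTCCGC, matching the top strand at positions 122–130; it acts as a reverse primer.
The 3' ends face each other across positions 93–130, giving a 38 bp product.

Yes — a 38 bp product.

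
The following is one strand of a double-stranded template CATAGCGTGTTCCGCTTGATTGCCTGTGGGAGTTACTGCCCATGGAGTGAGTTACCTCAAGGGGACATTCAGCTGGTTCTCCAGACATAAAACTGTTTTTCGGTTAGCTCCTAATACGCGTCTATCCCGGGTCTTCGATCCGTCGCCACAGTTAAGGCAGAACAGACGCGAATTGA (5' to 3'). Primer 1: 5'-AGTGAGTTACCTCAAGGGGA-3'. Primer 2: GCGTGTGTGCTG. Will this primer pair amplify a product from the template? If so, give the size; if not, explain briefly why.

No product — primer 2 has no binding site in the template.

Primer 2 (GCGTGTGTGCTG) does not match the top strand, and its reverse complement CAGCACACACGC does not match either.
With no annealing site for primer 2, no amplification occurs.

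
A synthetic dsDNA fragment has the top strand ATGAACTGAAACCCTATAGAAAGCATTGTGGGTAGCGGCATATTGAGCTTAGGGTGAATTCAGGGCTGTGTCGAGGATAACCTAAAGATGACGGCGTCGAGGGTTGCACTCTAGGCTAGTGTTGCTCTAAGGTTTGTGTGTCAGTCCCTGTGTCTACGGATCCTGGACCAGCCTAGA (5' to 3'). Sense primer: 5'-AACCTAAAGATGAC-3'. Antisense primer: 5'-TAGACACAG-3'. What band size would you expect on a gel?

78 bp

The forward primer matches the template at positions 79–92.
Reverse complement of the reverse primer: CTGTGTCTA. This occurs on the top strand at positions 148–156.
Product length = (reverse-primer end) − (forward-primer start) + 1 = 156 − 79 + 1 = 78 bp.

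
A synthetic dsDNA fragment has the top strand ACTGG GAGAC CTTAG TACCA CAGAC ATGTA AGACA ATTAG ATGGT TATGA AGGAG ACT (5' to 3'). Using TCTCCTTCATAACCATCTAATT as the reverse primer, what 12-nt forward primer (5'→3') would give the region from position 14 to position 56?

The reverse primer's reverse complement AATTAGATGGTTATGAAGGAGA matches the template at positions 35–56; the product starts at position 14.
The forward primer is identical to the top strand over positions 14–25: AGTACCACAGAC.

5'-AGTACCACAGAC-3'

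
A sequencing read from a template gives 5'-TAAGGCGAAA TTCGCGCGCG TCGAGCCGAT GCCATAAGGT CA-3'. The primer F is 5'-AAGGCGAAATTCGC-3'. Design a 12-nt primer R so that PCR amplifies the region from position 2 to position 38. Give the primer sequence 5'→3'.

5'-CTTATGGCATCG-3'

The product's 3' end on the top strand is position 38.
The reverse primer anneals to the top strand over positions 27–38, i.e. to CGATGCCATAAG.
Its sequence written 5'→3' is the reverse complement: CTTATGGCATCG.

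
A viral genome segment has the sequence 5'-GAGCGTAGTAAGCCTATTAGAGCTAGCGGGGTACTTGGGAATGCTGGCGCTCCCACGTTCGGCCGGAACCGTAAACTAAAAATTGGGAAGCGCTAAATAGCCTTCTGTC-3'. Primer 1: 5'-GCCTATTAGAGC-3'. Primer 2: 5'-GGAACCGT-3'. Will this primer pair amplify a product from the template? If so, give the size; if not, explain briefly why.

Primer 1 (GCCTATTAGAGC) matches the top strand at positions 12–23 (3' end points downstream).
Primer 2 (GGAACCGT) also matches the top strand directly, at positions 65–72 — its reverse complement ACGGTTCC is not present.
Both primers anneal to the bottom strand with 3' ends pointing the same way, so neither can prime synthesis back toward the other.

No product — both primers anneal to the same strand and extend in the same direction.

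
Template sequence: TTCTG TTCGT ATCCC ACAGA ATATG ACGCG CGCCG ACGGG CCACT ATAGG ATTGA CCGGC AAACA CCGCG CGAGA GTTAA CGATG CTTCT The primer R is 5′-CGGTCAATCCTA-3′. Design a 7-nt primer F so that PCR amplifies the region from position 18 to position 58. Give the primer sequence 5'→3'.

The reverse primer's reverse complement TAGGATTGACCG matches the template at positions 47–58; the product starts at position 18.
The forward primer is identical to the top strand over positions 18–24: AGAATAT.

5'-AGAATAT-3'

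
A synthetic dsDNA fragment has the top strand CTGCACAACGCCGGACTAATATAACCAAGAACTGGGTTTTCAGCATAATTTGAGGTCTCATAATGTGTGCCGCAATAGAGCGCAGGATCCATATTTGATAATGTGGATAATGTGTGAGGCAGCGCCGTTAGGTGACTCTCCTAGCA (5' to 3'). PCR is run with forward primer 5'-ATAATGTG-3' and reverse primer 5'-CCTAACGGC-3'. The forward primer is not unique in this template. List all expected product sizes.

The forward primer ATAATGTG matches the top strand at positions 60–67, 98–105, 107–114.
The reverse primer's reverse complement is GCCGTTAGG, matching at positions 124–132.
Each forward site pairs with the reverse site to give a product ending at position 132: sizes 73, 35, 26 bp.

73 bp, 35 bp, 26 bp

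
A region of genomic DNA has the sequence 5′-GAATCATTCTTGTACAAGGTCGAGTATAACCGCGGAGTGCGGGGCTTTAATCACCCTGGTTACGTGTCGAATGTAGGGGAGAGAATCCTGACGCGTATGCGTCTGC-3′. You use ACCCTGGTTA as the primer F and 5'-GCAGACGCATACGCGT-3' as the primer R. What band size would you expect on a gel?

54 bp

Scanning the template, ACCCTGGTTA occurs at positions 53–62; this primer anneals to the bottom strand there with its 3' end pointing downstream.
The reverse primer's reverse complement is ACGCGTATGCGTCTGC, which matches the template at positions 91–106.
Amplicon spans positions 53–106: 54 bp.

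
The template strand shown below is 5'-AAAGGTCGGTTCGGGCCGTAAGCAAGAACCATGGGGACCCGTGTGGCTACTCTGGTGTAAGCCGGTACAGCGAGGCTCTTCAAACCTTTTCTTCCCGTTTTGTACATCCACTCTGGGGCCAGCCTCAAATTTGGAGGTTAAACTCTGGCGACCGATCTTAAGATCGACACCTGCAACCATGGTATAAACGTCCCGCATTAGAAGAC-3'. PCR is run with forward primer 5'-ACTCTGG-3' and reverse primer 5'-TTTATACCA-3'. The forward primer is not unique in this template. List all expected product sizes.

140 bp, 79 bp, 47 bp

The forward primer ACTCTGG matches the top strand at positions 49–55, 110–116, 142–148.
The reverse primer's reverse complement is TGGTATAAA, matching at positions 180–188.
Each forward site pairs with the reverse site to give a product ending at position 188: sizes 140, 79, 47 bp.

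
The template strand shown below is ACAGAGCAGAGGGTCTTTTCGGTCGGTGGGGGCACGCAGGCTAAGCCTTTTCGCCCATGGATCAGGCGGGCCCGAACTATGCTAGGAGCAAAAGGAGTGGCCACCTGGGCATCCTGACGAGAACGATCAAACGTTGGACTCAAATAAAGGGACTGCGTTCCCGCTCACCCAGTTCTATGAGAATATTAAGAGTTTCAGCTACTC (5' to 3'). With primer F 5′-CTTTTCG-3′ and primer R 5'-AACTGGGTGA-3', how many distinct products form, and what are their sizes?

The forward primer CTTTTCG matches the top strand at positions 15–21, 47–53.
The reverse primer's reverse complement is TCACCCAGTT, matching at positions 165–174.
Each forward site pairs with the reverse site to give a product ending at position 174: sizes 160, 128 bp.

Two products: 160 bp, 128 bp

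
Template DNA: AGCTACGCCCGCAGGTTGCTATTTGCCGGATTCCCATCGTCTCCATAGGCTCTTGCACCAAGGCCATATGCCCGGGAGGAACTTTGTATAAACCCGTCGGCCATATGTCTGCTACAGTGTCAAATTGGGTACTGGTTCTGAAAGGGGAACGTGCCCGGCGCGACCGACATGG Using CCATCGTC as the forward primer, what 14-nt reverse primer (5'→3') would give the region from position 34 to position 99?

The product's 3' end on the top strand is position 99.
The reverse primer anneals to the top strand over positions 86–99, i.e. to GTATAAACCCGTCG.
Its sequence written 5'→3' is the reverse complement: CGACGGGTTTATAC.

5'-CGACGGGTTTATAC-3'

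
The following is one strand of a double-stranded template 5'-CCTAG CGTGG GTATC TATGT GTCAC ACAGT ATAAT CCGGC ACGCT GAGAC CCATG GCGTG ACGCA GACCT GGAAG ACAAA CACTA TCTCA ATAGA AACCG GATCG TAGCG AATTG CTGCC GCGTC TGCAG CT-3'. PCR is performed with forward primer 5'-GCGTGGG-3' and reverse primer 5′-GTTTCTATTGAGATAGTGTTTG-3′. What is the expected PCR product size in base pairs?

The forward primer matches the template at positions 5–11.
The reverse primer's reverse complement is CAAACACTATCTCAATAGAAAC, which matches the template at positions 77–98.
The product runs from position 5 to position 98, so its length is 98 − 5 + 1 = 94 bp.

94 bp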